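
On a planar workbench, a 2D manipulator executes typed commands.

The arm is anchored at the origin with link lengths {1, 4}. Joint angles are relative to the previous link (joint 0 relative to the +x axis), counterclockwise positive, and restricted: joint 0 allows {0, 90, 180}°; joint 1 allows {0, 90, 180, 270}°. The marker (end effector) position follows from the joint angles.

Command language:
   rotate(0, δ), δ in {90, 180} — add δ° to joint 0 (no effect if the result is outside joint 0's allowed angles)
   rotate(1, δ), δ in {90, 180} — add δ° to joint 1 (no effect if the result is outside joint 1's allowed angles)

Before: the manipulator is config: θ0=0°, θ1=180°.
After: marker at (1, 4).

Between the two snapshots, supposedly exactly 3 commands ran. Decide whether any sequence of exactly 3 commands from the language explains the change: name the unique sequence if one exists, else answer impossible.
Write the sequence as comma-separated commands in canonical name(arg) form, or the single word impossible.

initial: config: θ0=0°, θ1=180°
1. rotate(1, 90) → config: θ0=0°, θ1=270°
2. rotate(1, 90) → config: θ0=0°, θ1=0°
3. rotate(1, 90) → config: θ0=0°, θ1=90°
no rival 3-sequence matches.

rotate(1, 90), rotate(1, 90), rotate(1, 90)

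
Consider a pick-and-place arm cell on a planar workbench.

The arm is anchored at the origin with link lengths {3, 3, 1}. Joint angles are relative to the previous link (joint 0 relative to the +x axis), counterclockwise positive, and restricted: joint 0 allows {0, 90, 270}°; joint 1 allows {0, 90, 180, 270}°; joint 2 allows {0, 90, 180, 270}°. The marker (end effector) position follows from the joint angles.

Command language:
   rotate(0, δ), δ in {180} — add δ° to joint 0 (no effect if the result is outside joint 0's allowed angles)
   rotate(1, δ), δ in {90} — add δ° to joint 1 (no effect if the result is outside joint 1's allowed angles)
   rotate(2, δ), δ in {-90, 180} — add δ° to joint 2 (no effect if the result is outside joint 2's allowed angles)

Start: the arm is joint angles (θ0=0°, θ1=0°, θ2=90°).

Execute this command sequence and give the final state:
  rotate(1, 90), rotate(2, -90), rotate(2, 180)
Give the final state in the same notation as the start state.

joint angles (θ0=0°, θ1=90°, θ2=180°)

begin: joint angles (θ0=0°, θ1=0°, θ2=90°)
step 1 (rotate(1, 90)): joint angles (θ0=0°, θ1=90°, θ2=90°)
step 2 (rotate(2, -90)): joint angles (θ0=0°, θ1=90°, θ2=0°)
step 3 (rotate(2, 180)): joint angles (θ0=0°, θ1=90°, θ2=180°)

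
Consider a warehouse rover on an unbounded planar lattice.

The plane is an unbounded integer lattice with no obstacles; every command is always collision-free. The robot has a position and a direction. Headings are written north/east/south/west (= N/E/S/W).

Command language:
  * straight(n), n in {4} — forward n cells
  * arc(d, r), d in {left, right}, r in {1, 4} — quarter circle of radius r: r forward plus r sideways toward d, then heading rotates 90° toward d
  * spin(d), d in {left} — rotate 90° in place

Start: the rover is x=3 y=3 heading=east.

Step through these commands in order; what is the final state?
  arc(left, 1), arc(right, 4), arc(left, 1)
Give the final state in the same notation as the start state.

x=9 y=9 heading=north

start: x=3 y=3 heading=east
1. arc(left, 1) → x=4 y=4 heading=north
2. arc(right, 4) → x=8 y=8 heading=east
3. arc(left, 1) → x=9 y=9 heading=north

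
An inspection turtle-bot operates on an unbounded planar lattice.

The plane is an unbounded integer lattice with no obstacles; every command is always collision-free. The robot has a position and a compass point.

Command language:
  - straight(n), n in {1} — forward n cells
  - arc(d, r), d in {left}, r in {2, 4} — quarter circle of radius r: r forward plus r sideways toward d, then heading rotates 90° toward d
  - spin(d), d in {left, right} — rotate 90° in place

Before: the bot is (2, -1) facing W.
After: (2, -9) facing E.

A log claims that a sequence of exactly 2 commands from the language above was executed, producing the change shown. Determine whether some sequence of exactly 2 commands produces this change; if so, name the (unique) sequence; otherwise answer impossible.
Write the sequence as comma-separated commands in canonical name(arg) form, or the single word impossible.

arc(left, 4), arc(left, 4)

key: position moved to (2,-9) AND the heading swung to E — translation plus rotation needed
begin: (2, -1) facing W
t=1 arc(left, 4) ⇒ (-2, -5) facing S
t=2 arc(left, 4) ⇒ (2, -9) facing E
no other 2-command option fits: unique.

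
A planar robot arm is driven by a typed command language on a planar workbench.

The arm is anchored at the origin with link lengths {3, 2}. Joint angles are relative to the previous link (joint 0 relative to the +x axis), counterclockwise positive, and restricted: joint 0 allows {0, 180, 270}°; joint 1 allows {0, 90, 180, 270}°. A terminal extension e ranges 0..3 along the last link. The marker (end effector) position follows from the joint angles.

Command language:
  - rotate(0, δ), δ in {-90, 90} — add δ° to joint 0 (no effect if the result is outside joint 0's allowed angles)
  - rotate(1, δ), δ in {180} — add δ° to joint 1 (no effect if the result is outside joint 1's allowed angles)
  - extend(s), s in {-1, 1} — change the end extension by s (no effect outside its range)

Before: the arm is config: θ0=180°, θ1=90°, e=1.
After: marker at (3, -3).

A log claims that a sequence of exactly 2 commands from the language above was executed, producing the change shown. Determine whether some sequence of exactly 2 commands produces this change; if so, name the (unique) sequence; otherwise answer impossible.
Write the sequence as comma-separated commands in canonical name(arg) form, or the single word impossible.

key: running rotate(0, 90) before rotate(0, -90) would end elsewhere — order is forced
from: config: θ0=180°, θ1=90°, e=1
step 1 (rotate(0, -90)): config: θ0=180°, θ1=90°, e=1
step 2 (rotate(0, 90)): config: θ0=270°, θ1=90°, e=1
no other 2-command option fits: unique.

rotate(0, -90), rotate(0, 90)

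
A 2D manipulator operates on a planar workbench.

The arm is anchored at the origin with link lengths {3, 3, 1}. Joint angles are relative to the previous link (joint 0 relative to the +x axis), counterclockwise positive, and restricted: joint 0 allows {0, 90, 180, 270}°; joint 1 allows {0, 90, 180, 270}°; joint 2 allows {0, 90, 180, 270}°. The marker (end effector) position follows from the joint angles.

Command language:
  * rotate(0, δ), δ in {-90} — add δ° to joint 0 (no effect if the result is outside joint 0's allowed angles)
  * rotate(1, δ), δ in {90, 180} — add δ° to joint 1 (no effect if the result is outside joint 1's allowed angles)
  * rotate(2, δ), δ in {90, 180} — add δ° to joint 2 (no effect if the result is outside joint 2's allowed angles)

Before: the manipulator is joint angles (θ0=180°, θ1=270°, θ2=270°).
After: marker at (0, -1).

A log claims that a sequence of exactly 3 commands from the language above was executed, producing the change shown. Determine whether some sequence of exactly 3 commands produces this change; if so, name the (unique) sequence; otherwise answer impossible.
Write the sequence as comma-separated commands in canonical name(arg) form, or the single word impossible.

rotate(1, 90), rotate(1, 90), rotate(1, 90)

begin: joint angles (θ0=180°, θ1=270°, θ2=270°)
t=1 rotate(1, 90) ⇒ joint angles (θ0=180°, θ1=0°, θ2=270°)
t=2 rotate(1, 90) ⇒ joint angles (θ0=180°, θ1=90°, θ2=270°)
t=3 rotate(1, 90) ⇒ joint angles (θ0=180°, θ1=180°, θ2=270°)
uniquely the one of 125 3-step routes that fits.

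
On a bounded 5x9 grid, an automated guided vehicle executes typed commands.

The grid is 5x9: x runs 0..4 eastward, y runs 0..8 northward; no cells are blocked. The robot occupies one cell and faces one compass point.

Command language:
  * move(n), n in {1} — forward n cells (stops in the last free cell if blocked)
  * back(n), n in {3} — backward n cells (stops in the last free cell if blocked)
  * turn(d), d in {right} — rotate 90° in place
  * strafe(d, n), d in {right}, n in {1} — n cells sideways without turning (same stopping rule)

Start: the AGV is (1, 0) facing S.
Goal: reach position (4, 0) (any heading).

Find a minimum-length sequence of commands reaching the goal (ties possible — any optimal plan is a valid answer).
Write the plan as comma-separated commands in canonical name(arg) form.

turn(right), back(3)

begin: (1, 0) facing S
t=1 turn(right) ⇒ (1, 0) facing W
t=2 back(3) ⇒ (4, 0) facing W
minimal: 2 command(s), checked below 2.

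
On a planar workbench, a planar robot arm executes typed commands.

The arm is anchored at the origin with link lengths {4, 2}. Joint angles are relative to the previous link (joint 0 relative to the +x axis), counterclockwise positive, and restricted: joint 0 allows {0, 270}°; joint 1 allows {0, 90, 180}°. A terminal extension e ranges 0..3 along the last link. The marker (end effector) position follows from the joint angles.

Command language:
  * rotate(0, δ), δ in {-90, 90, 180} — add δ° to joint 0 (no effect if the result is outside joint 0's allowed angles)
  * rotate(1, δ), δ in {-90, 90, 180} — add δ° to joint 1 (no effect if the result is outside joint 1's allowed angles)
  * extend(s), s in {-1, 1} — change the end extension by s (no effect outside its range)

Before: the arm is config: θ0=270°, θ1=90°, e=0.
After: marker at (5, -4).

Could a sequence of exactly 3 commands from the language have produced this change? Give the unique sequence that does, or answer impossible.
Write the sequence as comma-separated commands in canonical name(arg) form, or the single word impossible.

t0: config: θ0=270°, θ1=90°, e=0
t=1 extend(1) ⇒ config: θ0=270°, θ1=90°, e=1
t=2 extend(1) ⇒ config: θ0=270°, θ1=90°, e=2
t=3 extend(1) ⇒ config: θ0=270°, θ1=90°, e=3
no other 3-command option fits: unique.

extend(1), extend(1), extend(1)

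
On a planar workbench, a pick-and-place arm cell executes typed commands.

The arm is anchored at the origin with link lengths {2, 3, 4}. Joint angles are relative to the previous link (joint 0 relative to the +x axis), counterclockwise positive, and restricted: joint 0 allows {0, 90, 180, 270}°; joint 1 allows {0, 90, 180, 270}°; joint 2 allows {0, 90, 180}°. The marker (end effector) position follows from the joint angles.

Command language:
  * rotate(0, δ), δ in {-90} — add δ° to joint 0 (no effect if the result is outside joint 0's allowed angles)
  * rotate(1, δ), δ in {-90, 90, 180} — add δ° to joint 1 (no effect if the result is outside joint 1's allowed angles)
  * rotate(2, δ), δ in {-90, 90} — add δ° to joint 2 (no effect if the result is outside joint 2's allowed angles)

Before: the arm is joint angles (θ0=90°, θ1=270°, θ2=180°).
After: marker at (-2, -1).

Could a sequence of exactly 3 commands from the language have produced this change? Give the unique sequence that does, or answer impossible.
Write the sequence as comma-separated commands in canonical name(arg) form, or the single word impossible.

begin: joint angles (θ0=90°, θ1=270°, θ2=180°)
step 1 (rotate(0, -90)): joint angles (θ0=0°, θ1=270°, θ2=180°)
step 2 (rotate(0, -90)): joint angles (θ0=270°, θ1=270°, θ2=180°)
step 3 (rotate(0, -90)): joint angles (θ0=180°, θ1=270°, θ2=180°)
no other 3-command option fits: unique.

rotate(0, -90), rotate(0, -90), rotate(0, -90)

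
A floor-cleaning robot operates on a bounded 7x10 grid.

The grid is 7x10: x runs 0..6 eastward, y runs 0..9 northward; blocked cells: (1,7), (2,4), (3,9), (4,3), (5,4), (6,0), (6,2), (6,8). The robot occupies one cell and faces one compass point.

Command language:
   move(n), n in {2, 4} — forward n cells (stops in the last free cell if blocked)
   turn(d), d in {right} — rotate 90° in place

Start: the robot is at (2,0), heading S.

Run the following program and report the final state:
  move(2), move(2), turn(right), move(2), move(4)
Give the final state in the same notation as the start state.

start: at (2,0), heading S
[1] after move(2): at (2,0), heading S
[2] after move(2): at (2,0), heading S
[3] after turn(right): at (2,0), heading W
[4] after move(2): at (0,0), heading W
[5] after move(4): at (0,0), heading W

at (0,0), heading W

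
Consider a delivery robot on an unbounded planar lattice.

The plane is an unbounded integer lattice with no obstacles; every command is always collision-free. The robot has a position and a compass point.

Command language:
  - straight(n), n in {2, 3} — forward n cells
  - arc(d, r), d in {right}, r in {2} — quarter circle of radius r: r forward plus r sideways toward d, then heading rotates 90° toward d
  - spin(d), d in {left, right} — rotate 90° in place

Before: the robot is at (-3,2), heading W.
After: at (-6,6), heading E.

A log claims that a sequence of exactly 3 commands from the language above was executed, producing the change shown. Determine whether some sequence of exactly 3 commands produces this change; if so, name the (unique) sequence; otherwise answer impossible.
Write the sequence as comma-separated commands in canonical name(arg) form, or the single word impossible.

straight(3), arc(right, 2), arc(right, 2)

key: cell and facing (now E) both changed — the 3 commands mix motion and turning
t0: at (-3,2), heading W
t=1 straight(3) ⇒ at (-6,2), heading W
t=2 arc(right, 2) ⇒ at (-8,4), heading N
t=3 arc(right, 2) ⇒ at (-6,6), heading E
no other 3-command option fits: unique.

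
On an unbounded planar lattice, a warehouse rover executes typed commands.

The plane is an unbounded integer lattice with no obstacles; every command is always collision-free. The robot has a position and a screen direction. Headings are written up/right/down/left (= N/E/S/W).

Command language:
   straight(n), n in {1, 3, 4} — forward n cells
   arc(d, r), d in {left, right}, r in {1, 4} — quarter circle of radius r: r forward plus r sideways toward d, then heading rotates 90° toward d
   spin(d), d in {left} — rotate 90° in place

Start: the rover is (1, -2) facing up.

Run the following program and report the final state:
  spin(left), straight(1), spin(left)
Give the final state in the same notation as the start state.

initial: (1, -2) facing up
step 1 (spin(left)): (1, -2) facing left
step 2 (straight(1)): (0, -2) facing left
step 3 (spin(left)): (0, -2) facing down

(0, -2) facing down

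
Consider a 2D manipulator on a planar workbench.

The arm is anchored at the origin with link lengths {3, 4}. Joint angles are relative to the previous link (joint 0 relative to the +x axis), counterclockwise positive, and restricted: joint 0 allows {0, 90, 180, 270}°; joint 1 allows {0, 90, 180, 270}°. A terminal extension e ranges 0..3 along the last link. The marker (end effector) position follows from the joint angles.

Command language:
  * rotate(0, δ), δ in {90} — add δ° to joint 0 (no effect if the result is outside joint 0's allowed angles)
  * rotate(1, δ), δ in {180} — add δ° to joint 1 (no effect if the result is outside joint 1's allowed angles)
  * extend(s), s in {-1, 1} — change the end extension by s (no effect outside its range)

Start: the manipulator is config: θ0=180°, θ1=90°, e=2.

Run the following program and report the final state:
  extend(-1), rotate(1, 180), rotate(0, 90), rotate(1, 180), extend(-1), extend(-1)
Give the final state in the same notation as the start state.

config: θ0=270°, θ1=90°, e=0

start: config: θ0=180°, θ1=90°, e=2
1. extend(-1) → config: θ0=180°, θ1=90°, e=1
2. rotate(1, 180) → config: θ0=180°, θ1=270°, e=1
3. rotate(0, 90) → config: θ0=270°, θ1=270°, e=1
4. rotate(1, 180) → config: θ0=270°, θ1=90°, e=1
5. extend(-1) → config: θ0=270°, θ1=90°, e=0
6. extend(-1) → config: θ0=270°, θ1=90°, e=0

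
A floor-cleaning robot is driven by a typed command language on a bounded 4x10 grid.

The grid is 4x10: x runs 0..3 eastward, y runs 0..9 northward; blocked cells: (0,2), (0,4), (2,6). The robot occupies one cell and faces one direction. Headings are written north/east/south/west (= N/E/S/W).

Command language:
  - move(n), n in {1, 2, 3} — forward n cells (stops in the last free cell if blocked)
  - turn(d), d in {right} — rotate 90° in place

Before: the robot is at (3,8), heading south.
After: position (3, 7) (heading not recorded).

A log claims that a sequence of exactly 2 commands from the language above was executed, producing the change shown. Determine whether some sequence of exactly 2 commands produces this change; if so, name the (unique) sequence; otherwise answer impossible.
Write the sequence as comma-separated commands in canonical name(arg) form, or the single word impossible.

key: order matters: swapping move(1) and turn(right) lands elsewhere
start: at (3,8), heading south
t=1 move(1) ⇒ at (3,7), heading south
t=2 turn(right) ⇒ at (3,7), heading west
all 16 alternatives checked — unique.

move(1), turn(right)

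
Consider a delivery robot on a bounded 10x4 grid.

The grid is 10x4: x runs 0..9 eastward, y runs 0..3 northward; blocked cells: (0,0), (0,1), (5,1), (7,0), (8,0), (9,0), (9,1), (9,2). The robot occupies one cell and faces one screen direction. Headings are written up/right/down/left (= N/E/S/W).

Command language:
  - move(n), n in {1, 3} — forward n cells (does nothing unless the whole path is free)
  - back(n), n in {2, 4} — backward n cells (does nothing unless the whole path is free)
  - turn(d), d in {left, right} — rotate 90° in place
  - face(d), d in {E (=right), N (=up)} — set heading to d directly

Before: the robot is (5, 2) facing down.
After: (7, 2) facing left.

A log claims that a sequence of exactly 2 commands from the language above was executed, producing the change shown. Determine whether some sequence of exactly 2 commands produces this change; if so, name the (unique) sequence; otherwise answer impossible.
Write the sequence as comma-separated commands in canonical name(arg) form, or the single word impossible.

turn(right), back(2)

key: running back(2) before turn(right) would end elsewhere — order is forced
begin: (5, 2) facing down
[1] after turn(right): (5, 2) facing left
[2] after back(2): (7, 2) facing left
no other 2-command option fits: unique.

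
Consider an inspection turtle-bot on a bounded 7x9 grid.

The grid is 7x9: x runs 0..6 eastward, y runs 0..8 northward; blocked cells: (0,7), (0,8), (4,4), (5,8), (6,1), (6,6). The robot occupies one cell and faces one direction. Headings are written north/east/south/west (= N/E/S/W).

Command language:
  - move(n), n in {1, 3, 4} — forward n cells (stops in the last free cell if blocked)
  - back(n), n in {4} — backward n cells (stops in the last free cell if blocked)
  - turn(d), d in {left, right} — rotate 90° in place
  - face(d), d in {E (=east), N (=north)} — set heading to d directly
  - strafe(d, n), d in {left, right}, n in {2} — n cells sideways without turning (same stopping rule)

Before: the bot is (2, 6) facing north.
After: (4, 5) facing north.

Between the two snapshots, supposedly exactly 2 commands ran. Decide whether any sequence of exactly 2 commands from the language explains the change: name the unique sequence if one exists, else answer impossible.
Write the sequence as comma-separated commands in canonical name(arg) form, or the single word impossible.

strafe(right, 2), back(4)

key: running back(4) before strafe(right, 2) would end elsewhere — order is forced
t0: (2, 6) facing north
t=1 strafe(right, 2) ⇒ (4, 6) facing north
t=2 back(4) ⇒ (4, 5) facing north
uniquely the one of 100 2-step routes that fits.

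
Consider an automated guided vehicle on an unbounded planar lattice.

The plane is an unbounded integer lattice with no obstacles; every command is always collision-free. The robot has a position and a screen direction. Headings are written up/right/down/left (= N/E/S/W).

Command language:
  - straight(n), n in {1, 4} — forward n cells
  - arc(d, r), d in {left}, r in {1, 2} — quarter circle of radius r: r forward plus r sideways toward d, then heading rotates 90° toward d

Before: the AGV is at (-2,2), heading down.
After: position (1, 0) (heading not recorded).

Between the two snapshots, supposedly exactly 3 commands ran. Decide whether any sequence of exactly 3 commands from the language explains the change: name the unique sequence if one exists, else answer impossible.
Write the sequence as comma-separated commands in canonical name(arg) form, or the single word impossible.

straight(1), arc(left, 2), arc(left, 1)

key: order matters: swapping straight(1) and arc(left, 1) lands elsewhere
begin: at (-2,2), heading down
[1] after straight(1): at (-2,1), heading down
[2] after arc(left, 2): at (0,-1), heading right
[3] after arc(left, 1): at (1,0), heading up
uniquely the one of 64 3-step routes that fits.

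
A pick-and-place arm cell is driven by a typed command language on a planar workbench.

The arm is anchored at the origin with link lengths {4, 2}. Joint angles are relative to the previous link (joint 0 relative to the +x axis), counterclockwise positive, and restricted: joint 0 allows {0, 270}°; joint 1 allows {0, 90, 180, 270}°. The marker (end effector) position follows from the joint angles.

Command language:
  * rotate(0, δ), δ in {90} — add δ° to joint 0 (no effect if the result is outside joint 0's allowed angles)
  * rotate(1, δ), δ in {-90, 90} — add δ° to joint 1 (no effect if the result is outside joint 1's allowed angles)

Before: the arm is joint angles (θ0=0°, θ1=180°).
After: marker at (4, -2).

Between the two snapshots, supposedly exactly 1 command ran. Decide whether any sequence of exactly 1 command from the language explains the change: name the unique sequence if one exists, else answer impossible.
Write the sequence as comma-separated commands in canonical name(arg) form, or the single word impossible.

initial: joint angles (θ0=0°, θ1=180°)
1. rotate(1, 90) → joint angles (θ0=0°, θ1=270°)
uniquely the one of 3 1-step routes that fits.

rotate(1, 90)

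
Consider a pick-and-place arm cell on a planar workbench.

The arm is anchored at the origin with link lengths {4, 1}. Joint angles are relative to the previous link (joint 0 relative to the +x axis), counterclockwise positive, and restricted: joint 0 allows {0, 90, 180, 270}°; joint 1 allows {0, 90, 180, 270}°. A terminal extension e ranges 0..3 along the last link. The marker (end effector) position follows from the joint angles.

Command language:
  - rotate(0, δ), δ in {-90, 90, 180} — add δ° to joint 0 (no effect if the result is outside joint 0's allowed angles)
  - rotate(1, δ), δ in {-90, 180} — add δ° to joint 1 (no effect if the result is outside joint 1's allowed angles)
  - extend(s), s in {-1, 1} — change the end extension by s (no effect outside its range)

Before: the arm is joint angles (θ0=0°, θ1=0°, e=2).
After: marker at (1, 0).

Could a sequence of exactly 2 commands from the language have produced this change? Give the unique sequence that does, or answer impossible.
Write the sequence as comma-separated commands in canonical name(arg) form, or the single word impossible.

t0: joint angles (θ0=0°, θ1=0°, e=2)
step 1 (rotate(1, -90)): joint angles (θ0=0°, θ1=270°, e=2)
step 2 (rotate(1, -90)): joint angles (θ0=0°, θ1=180°, e=2)
no other 2-command option fits: unique.

rotate(1, -90), rotate(1, -90)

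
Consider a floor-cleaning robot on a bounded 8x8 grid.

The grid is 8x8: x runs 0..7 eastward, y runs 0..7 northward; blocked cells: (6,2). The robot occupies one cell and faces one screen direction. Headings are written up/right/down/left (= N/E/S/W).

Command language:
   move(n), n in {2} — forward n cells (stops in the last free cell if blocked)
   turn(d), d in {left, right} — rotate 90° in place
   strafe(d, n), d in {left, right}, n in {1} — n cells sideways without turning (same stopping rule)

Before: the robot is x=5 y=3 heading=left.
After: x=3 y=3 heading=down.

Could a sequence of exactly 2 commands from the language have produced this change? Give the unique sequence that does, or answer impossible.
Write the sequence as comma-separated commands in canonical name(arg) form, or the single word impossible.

move(2), turn(left)

key: position moved to (3,3) AND the heading swung to S — translation plus rotation needed
begin: x=5 y=3 heading=left
1. move(2) → x=3 y=3 heading=left
2. turn(left) → x=3 y=3 heading=down
no rival 2-sequence matches.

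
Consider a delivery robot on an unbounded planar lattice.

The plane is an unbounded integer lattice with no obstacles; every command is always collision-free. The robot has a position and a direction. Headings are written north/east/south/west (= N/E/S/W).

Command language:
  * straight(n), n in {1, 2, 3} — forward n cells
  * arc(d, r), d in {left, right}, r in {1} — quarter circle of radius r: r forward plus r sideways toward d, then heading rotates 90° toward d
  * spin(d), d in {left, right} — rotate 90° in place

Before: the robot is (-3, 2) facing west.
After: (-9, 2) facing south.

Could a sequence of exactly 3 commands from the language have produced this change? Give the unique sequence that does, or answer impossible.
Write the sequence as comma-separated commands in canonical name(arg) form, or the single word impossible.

straight(3), straight(3), spin(left)

key: running spin(left) before straight(3) would end elsewhere — order is forced
from: (-3, 2) facing west
t=1 straight(3) ⇒ (-6, 2) facing west
t=2 straight(3) ⇒ (-9, 2) facing west
t=3 spin(left) ⇒ (-9, 2) facing south
no other 3-command option fits: unique.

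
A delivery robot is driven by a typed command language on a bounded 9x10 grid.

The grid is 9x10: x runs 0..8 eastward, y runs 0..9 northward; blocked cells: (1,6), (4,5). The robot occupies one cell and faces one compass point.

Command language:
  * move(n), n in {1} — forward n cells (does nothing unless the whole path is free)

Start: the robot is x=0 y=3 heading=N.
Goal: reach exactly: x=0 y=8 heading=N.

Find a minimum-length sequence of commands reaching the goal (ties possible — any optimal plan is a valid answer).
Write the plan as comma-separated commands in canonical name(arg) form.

move(1), move(1), move(1), move(1), move(1)

initial: x=0 y=3 heading=N
[1] after move(1): x=0 y=4 heading=N
[2] after move(1): x=0 y=5 heading=N
[3] after move(1): x=0 y=6 heading=N
[4] after move(1): x=0 y=7 heading=N
[5] after move(1): x=0 y=8 heading=N
minimal: 5 command(s), checked below 5.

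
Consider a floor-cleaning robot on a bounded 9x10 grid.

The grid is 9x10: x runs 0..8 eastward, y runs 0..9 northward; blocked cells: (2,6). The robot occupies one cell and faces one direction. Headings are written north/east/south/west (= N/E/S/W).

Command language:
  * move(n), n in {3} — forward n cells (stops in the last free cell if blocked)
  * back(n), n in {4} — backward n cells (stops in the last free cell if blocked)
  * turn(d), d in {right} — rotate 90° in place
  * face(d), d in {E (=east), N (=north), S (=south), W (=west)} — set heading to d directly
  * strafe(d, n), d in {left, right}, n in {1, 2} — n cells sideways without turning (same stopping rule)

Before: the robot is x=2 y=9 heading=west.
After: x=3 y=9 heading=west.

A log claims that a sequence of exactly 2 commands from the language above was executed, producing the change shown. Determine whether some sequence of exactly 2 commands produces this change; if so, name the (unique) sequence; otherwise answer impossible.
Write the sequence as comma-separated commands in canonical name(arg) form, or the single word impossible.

back(4), move(3)

key: still facing W at the end — nothing in the sequence rotates
start: x=2 y=9 heading=west
1. back(4) → x=6 y=9 heading=west
2. move(3) → x=3 y=9 heading=west
no other 2-command option fits: unique.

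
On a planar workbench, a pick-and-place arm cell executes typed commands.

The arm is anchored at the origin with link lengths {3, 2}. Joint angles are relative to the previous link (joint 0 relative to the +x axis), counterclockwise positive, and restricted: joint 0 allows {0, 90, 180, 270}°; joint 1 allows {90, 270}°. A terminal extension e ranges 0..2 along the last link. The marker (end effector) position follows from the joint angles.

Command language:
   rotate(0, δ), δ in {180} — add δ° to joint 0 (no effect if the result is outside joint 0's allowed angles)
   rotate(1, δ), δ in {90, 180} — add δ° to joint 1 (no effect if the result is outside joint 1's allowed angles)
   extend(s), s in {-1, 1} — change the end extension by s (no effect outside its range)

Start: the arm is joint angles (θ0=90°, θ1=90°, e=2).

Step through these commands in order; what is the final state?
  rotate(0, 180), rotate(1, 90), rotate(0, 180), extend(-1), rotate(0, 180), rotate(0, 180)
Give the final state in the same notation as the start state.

begin: joint angles (θ0=90°, θ1=90°, e=2)
t=1 rotate(0, 180) ⇒ joint angles (θ0=270°, θ1=90°, e=2)
t=2 rotate(1, 90) ⇒ joint angles (θ0=270°, θ1=90°, e=2)
t=3 rotate(0, 180) ⇒ joint angles (θ0=90°, θ1=90°, e=2)
t=4 extend(-1) ⇒ joint angles (θ0=90°, θ1=90°, e=1)
t=5 rotate(0, 180) ⇒ joint angles (θ0=270°, θ1=90°, e=1)
t=6 rotate(0, 180) ⇒ joint angles (θ0=90°, θ1=90°, e=1)

joint angles (θ0=90°, θ1=90°, e=1)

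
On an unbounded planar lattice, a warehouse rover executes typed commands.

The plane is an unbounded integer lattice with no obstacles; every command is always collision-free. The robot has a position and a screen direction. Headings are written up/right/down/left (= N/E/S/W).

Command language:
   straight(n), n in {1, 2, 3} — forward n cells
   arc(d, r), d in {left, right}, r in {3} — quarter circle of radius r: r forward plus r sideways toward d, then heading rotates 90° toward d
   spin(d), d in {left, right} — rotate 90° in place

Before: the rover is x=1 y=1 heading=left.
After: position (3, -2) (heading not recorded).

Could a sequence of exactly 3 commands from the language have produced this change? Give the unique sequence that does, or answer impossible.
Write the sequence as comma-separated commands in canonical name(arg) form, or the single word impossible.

key: running arc(left, 3) before straight(1) would end elsewhere — order is forced
begin: x=1 y=1 heading=left
[1] after straight(1): x=0 y=1 heading=left
[2] after spin(left): x=0 y=1 heading=down
[3] after arc(left, 3): x=3 y=-2 heading=right
all 343 alternatives checked — unique.

straight(1), spin(left), arc(left, 3)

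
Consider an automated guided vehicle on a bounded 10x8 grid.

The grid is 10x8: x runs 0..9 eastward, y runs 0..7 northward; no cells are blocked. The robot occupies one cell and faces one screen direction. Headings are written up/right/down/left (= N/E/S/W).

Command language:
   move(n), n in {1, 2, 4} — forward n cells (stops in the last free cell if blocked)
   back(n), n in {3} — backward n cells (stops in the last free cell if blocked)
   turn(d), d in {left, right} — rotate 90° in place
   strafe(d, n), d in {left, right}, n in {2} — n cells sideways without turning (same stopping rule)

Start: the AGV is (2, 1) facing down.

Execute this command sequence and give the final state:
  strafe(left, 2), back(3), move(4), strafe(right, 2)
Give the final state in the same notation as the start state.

(2, 0) facing down

initial: (2, 1) facing down
t=1 strafe(left, 2) ⇒ (4, 1) facing down
t=2 back(3) ⇒ (4, 4) facing down
t=3 move(4) ⇒ (4, 0) facing down
t=4 strafe(right, 2) ⇒ (2, 0) facing down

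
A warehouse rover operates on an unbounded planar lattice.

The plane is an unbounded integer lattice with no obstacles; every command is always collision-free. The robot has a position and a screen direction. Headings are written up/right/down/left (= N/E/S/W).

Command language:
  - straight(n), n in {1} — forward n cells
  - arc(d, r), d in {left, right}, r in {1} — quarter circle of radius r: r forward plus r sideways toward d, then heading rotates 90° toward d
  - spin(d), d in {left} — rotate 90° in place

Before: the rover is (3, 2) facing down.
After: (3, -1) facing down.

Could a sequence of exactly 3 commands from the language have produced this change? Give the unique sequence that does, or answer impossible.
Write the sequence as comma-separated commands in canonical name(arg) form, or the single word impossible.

straight(1), straight(1), straight(1)

key: heading stays S — no command in the sequence turns
start: (3, 2) facing down
[1] after straight(1): (3, 1) facing down
[2] after straight(1): (3, 0) facing down
[3] after straight(1): (3, -1) facing down
uniquely the one of 64 3-step routes that fits.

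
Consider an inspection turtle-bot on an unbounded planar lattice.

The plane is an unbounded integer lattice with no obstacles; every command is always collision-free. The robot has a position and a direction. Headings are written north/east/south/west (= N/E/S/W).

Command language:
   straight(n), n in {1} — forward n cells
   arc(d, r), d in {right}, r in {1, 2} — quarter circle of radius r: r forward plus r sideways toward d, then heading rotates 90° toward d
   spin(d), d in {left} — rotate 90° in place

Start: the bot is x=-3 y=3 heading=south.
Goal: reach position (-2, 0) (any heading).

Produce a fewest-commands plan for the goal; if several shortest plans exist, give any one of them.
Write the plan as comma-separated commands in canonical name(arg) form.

begin: x=-3 y=3 heading=south
step 1 (spin(left)): x=-3 y=3 heading=east
step 2 (arc(right, 2)): x=-1 y=1 heading=south
step 3 (arc(right, 1)): x=-2 y=0 heading=west
shorter routes all fall short; 3 is best.

spin(left), arc(right, 2), arc(right, 1)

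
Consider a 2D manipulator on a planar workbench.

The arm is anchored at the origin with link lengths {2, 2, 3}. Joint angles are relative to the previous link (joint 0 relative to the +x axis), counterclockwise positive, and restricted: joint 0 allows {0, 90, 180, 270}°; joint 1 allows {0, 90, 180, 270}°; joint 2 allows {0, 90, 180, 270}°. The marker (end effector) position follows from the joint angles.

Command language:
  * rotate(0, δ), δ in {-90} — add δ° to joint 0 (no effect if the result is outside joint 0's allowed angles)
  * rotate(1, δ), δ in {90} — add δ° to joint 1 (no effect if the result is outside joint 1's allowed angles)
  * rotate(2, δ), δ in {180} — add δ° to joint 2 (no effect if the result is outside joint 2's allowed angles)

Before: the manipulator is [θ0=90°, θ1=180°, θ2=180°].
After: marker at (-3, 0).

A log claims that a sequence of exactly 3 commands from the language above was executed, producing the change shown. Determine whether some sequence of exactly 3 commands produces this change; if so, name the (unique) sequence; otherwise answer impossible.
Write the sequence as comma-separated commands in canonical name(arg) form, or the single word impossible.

from: [θ0=90°, θ1=180°, θ2=180°]
step 1 (rotate(0, -90)): [θ0=0°, θ1=180°, θ2=180°]
step 2 (rotate(0, -90)): [θ0=270°, θ1=180°, θ2=180°]
step 3 (rotate(0, -90)): [θ0=180°, θ1=180°, θ2=180°]
no rival 3-sequence matches.

rotate(0, -90), rotate(0, -90), rotate(0, -90)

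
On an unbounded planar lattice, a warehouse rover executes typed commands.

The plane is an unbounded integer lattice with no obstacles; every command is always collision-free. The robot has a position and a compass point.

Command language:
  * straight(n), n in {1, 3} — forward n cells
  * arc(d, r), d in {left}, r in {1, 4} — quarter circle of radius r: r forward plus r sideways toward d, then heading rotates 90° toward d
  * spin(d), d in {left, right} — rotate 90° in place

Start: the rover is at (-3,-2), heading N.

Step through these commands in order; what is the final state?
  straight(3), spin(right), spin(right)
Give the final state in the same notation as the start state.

at (-3,1), heading S

t0: at (-3,-2), heading N
t=1 straight(3) ⇒ at (-3,1), heading N
t=2 spin(right) ⇒ at (-3,1), heading E
t=3 spin(right) ⇒ at (-3,1), heading S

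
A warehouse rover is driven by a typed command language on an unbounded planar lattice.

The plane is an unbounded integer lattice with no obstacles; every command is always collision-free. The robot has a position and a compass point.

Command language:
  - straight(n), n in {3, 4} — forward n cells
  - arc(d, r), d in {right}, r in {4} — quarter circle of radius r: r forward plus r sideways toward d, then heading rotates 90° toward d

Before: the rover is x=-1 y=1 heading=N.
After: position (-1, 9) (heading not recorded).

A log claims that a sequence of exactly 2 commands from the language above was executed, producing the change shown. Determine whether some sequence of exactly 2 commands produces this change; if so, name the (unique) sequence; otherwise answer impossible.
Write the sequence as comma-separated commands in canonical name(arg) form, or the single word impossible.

straight(4), straight(4)

t0: x=-1 y=1 heading=N
step 1 (straight(4)): x=-1 y=5 heading=N
step 2 (straight(4)): x=-1 y=9 heading=N
no rival 2-sequence matches.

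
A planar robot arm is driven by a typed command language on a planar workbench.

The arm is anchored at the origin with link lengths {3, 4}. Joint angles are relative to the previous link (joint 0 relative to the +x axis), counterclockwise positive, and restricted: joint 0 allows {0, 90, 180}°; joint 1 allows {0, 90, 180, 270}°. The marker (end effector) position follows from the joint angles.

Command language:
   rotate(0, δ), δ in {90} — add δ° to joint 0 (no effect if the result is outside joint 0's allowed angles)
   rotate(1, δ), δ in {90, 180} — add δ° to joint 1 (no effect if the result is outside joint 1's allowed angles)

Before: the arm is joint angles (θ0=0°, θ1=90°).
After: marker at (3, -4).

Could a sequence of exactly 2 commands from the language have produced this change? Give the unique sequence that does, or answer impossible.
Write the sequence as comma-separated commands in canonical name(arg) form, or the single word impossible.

begin: joint angles (θ0=0°, θ1=90°)
[1] after rotate(1, 90): joint angles (θ0=0°, θ1=180°)
[2] after rotate(1, 90): joint angles (θ0=0°, θ1=270°)
uniquely the one of 9 2-step routes that fits.

rotate(1, 90), rotate(1, 90)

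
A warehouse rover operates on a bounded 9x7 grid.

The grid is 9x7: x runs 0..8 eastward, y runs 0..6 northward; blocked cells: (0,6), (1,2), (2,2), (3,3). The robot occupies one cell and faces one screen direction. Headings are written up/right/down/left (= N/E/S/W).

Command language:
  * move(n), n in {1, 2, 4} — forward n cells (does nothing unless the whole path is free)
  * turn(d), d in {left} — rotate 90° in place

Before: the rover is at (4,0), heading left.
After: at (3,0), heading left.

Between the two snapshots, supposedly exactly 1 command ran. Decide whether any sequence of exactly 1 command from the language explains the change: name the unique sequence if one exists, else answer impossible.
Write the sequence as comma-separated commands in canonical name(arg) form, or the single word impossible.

key: still facing W — the one step turns nothing
start: at (4,0), heading left
[1] after move(1): at (3,0), heading left
no rival 1-sequence matches.

move(1)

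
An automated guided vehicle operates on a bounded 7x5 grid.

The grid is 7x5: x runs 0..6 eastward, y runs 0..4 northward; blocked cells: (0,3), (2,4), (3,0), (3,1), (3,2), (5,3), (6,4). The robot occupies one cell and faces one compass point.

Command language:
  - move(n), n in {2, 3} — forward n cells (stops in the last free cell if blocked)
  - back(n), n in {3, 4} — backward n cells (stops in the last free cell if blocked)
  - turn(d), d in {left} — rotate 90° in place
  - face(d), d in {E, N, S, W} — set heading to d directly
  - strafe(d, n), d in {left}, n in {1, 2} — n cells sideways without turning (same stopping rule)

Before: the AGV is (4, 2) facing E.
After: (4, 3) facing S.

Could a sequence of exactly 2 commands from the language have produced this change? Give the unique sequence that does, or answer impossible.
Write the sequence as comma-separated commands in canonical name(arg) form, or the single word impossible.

key: order matters: swapping strafe(left, 1) and face(S) lands elsewhere
initial: (4, 2) facing E
step 1 (strafe(left, 1)): (4, 3) facing E
step 2 (face(S)): (4, 3) facing S
all 121 alternatives checked — unique.

strafe(left, 1), face(S)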